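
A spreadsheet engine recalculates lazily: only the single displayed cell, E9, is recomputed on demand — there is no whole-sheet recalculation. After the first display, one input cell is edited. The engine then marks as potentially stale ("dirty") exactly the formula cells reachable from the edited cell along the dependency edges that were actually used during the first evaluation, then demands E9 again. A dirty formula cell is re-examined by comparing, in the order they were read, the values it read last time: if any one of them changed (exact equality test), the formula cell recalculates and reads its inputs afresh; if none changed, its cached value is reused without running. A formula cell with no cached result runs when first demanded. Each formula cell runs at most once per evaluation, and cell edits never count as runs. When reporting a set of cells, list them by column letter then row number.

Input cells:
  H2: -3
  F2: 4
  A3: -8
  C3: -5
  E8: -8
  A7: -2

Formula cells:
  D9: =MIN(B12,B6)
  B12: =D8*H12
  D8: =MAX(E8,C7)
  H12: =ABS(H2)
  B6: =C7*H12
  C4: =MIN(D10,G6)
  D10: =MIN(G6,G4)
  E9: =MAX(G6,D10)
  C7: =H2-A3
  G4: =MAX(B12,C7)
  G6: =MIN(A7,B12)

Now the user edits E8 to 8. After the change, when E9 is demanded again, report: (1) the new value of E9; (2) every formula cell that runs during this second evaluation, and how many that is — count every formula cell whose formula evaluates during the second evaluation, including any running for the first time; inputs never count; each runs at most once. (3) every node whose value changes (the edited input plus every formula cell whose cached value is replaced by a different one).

First evaluation (everything demanded from the output):
  C7 = -3 - -8 = 5
  D8 = MAX(-8, 5) = 5
  H12 = ABS(-3) = 3
  B12 = 5 * 3 = 15
  G4 = MAX(15, 5) = 15
  G6 = MIN(-2, 15) = -2
  D10 = MIN(-2, 15) = -2
  E9 = MAX(-2, -2) = -2

Propagation after the edit:
  D8: runs — E8 -8->8; result 8.
  B12: runs — D8 5->8; result 24.
  G4: runs — B12 15->24; result 24.
  G6: runs — B12 15->24; result -2 (same value as before).
  D10: runs — G4 15->24; result -2 (same value as before).
  E9: checked — values it read are unchanged (G6 unchanged, D10 unchanged); reused cached -2 without running.

Key observation: the cutoff stops propagation at E9 — its inputs' values are unchanged, so it reuses its cache.

New value of E9: -2.
Formula cells that run: B12, D8, D10, G4, G6 — 5 in total.
Values that change: B12, D8, E8, G4.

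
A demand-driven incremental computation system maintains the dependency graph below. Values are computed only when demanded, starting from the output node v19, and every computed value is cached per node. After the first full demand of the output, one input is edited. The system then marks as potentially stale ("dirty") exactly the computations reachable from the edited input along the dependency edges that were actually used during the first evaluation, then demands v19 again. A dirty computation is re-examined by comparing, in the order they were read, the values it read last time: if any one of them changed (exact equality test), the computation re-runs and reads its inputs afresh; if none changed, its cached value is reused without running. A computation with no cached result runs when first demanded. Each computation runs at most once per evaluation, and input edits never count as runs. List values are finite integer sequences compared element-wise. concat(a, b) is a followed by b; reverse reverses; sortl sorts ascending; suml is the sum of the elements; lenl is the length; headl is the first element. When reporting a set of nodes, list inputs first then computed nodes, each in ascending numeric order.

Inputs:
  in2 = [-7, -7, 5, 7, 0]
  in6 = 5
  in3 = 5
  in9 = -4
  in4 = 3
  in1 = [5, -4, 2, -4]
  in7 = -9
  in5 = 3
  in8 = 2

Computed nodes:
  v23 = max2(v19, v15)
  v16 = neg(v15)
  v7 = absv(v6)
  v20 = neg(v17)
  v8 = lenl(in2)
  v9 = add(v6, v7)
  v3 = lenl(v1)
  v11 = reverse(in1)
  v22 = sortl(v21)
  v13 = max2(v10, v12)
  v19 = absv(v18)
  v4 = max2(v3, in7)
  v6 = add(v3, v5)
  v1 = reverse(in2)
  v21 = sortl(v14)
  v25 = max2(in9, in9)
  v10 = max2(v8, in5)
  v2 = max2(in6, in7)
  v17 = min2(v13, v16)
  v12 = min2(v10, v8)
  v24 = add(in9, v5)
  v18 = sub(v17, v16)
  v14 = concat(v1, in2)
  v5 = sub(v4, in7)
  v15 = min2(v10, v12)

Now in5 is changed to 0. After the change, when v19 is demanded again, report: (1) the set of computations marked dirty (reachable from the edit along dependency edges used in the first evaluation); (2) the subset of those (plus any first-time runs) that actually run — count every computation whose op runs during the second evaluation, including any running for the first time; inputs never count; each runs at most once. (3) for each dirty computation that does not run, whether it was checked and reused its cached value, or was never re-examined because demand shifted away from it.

Marked dirty: v10, v12, v13, v15, v16, v17, v18, v19.
Computations that run: v10 — 1 in total.
Checked but reused from cache: v12, v13, v15, v16, v17, v18, v19.
Key observation: the change is absorbed at v10 — it re-runs but produces the same value, and the output's value is unchanged.

First evaluation (everything demanded from the output):
  v8 = lenl([-7, -7, 5, 7, 0]) = 5
  v10 = max2(5, 3) = 5
  v12 = min2(5, 5) = 5
  v13 = max2(5, 5) = 5
  v15 = min2(5, 5) = 5
  v16 = neg(5) = -5
  v17 = min2(5, -5) = -5
  v18 = sub(-5, -5) = 0
  v19 = absv(0) = 0

Propagation after the edit:
  v10: runs — in5 3->0; result 5 (same value as before).
  v12: checked — values it read are unchanged (v10 unchanged, v8 unchanged); reused cached 5 without running.
  v13: checked — values it read are unchanged (v10 unchanged, v12 unchanged); reused cached 5 without running.
  v15: checked — values it read are unchanged (v10 unchanged, v12 unchanged); reused cached 5 without running.
  v16: checked — values it read are unchanged (v15 unchanged); reused cached -5 without running.
  v17: checked — values it read are unchanged (v13 unchanged, v16 unchanged); reused cached -5 without running.
  v18: checked — values it read are unchanged (v17 unchanged, v16 unchanged); reused cached 0 without running.
  v19: checked — values it read are unchanged (v18 unchanged); reused cached 0 without running.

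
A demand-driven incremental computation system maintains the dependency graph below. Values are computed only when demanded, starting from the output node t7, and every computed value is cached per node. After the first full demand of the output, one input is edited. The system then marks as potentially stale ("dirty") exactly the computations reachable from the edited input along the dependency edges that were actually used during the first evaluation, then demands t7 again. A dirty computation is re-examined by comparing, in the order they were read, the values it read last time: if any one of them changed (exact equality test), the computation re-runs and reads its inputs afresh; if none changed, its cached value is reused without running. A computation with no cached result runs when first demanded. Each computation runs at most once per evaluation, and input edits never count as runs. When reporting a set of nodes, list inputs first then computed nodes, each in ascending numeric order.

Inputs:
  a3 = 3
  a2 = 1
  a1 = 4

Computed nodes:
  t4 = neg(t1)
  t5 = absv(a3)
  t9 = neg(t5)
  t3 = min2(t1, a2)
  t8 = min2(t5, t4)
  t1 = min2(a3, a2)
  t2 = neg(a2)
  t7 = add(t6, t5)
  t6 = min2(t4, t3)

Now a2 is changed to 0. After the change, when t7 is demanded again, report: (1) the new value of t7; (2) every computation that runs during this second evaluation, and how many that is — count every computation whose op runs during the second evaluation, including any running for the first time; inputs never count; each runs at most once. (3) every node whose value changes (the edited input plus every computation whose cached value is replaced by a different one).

New value of t7: 3.
Computations that run: t1, t3, t4, t6, t7 — 5 in total.
Values that change: a2, t1, t3, t4, t6, t7.

First evaluation (everything demanded from the output):
  t1 = min2(3, 1) = 1
  t3 = min2(1, 1) = 1
  t4 = neg(1) = -1
  t5 = absv(3) = 3
  t6 = min2(-1, 1) = -1
  t7 = add(-1, 3) = 2

Propagation after the edit:
  t1: runs — a2 1->0; result 0.
  t3: runs — t1 1->0; a2 1->0; result 0.
  t4: runs — t1 1->0; result 0.
  t6: runs — t4 -1->0; t3 1->0; result 0.
  t7: runs — t6 -1->0; result 3.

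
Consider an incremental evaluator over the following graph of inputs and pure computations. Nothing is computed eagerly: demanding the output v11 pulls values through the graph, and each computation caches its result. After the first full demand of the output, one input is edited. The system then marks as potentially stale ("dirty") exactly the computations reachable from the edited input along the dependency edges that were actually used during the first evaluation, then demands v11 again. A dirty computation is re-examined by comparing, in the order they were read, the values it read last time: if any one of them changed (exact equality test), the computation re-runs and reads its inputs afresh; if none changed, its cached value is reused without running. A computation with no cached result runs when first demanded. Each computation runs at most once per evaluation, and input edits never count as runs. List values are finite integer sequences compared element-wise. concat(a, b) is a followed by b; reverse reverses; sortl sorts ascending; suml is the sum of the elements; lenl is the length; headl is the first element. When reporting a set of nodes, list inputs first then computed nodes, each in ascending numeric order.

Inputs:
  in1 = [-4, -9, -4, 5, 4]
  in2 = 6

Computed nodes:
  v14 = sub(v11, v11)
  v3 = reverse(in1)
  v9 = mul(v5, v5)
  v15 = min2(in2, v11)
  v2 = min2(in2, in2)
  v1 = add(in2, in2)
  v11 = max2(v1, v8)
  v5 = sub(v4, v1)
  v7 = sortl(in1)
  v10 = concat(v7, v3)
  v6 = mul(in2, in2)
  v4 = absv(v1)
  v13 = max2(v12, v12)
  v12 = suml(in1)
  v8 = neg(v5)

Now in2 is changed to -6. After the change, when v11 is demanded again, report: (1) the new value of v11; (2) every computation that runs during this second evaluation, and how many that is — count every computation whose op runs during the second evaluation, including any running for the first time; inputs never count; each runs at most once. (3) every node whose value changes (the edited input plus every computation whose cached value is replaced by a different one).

v11 now evaluates to -12.
Run set: v1, v4, v5, v8, v11 (5 run).
Changed values: in2, v1, v5, v8, v11.

Initial pass — values computed on the first demand:
  v1 = add(6, 6) = 12
  v4 = absv(12) = 12
  v5 = sub(12, 12) = 0
  v8 = neg(0) = 0
  v11 = max2(12, 0) = 12

Second demand — change propagation:
  v1: re-runs because in2 6->-6; in2 6->-6; new result -12.
  v4: re-runs because v1 12->-12; new result 12 (unchanged).
  v5: re-runs because v1 12->-12; new result 24.
  v8: re-runs because v5 0->24; new result -24.
  v11: re-runs because v1 12->-12; v8 0->-24; new result -12.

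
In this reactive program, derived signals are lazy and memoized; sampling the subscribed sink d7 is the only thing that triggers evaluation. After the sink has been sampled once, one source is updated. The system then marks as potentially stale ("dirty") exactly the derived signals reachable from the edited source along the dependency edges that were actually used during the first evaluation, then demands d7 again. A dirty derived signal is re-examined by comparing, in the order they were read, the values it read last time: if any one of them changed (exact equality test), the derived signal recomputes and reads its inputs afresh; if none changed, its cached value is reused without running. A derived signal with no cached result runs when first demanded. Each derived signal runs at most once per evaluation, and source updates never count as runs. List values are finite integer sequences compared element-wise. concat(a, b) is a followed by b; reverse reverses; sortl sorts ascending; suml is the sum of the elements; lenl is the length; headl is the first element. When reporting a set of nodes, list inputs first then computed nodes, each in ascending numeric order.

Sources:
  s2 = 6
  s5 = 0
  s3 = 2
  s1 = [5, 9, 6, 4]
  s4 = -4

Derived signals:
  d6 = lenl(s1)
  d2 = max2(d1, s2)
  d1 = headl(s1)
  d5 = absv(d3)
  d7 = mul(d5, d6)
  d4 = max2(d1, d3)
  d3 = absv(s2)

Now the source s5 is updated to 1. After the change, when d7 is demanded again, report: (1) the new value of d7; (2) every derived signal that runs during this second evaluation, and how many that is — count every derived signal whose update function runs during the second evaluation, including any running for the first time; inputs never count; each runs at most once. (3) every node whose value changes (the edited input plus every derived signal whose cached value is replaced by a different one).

Demanding d7 again yields 24.
0 derived signals run: none.
The nodes whose values change: s5.
Note the shortcut — nothing in the graph depends on s5 at all, so no recomputation happens.

First demand of the output computes:
  d3 = absv(6) = 6
  d5 = absv(6) = 6
  d6 = lenl([5, 9, 6, 4]) = 4
  d7 = mul(6, 4) = 24

After the edit, cleaning proceeds:
  no node depends on s5 at all; the second demand re-runs nothing.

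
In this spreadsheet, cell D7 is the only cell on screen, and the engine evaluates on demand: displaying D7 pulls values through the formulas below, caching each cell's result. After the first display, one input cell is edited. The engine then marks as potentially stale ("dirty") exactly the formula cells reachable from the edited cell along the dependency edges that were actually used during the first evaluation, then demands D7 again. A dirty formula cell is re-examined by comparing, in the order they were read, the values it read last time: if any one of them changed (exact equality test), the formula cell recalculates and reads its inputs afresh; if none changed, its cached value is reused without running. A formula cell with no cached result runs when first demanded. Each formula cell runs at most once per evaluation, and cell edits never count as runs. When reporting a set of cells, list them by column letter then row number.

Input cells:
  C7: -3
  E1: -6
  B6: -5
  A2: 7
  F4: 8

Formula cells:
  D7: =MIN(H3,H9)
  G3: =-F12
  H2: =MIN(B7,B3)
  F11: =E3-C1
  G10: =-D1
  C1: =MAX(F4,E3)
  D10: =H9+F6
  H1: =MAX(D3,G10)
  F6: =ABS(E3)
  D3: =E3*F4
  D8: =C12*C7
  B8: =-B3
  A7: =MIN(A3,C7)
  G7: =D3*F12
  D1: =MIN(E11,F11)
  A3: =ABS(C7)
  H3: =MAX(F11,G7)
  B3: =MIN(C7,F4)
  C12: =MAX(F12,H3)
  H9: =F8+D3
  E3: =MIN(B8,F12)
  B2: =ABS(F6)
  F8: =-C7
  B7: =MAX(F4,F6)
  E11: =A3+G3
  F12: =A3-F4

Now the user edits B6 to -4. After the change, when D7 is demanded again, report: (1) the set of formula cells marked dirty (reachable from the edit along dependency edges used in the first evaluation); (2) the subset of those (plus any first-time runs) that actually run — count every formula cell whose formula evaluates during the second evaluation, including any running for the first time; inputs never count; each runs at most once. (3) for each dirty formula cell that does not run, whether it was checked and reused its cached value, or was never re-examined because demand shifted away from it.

Initial pass — values computed on the first demand:
  A3 = ABS(-3) = 3
  B3 = MIN(-3, 8) = -3
  B8 = -(-3) = 3
  F8 = -(-3) = 3
  F12 = 3 - 8 = -5
  E3 = MIN(3, -5) = -5
  C1 = MAX(8, -5) = 8
  D3 = -5 * 8 = -40
  F11 = -5 - 8 = -13
  G7 = -40 * -5 = 200
  H3 = MAX(-13, 200) = 200
  H9 = 3 + -40 = -37
  D7 = MIN(200, -37) = -37

Second demand — change propagation:
  no demanded computation ever read B6, so the edit dirties nothing and nothing runs.

The important point: nothing the output needs ever reads B6, so the edit is invisible to it.

Dirty set: none.
Run set: none (0 run).
All dirty formula cells ended up running.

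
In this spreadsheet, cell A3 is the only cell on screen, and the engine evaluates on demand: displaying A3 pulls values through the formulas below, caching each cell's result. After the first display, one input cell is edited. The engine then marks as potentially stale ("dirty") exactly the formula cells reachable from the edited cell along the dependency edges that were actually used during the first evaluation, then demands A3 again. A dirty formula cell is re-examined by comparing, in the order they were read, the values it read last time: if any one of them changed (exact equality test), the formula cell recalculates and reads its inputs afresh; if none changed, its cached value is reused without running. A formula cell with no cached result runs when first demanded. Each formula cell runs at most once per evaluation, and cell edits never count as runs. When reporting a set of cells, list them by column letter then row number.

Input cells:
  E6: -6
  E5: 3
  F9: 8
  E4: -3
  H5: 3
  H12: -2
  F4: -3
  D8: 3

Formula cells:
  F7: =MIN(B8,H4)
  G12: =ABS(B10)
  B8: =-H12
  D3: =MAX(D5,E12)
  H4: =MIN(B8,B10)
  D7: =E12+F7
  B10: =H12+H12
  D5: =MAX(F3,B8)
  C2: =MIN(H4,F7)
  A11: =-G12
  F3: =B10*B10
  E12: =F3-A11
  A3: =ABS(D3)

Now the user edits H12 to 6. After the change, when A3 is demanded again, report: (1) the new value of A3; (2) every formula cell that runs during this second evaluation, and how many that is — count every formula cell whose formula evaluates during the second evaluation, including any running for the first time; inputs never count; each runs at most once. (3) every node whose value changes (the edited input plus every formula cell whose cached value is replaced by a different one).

Initial pass — values computed on the first demand:
  B8 = -(-2) = 2
  B10 = -2 + -2 = -4
  F3 = -4 * -4 = 16
  D5 = MAX(16, 2) = 16
  G12 = ABS(-4) = 4
  A11 = -(4) = -4
  E12 = 16 - -4 = 20
  D3 = MAX(16, 20) = 20
  A3 = ABS(20) = 20

Second demand — change propagation:
  B8: re-runs because H12 -2->6; new result -6.
  B10: re-runs because H12 -2->6; H12 -2->6; new result 12.
  F3: re-runs because B10 -4->12; B10 -4->12; new result 144.
  D5: re-runs because F3 16->144; B8 2->-6; new result 144.
  G12: re-runs because B10 -4->12; new result 12.
  A11: re-runs because G12 4->12; new result -12.
  E12: re-runs because F3 16->144; A11 -4->-12; new result 156.
  D3: re-runs because D5 16->144; E12 20->156; new result 156.
  A3: re-runs because D3 20->156; new result 156.

A3 now evaluates to 156.
Run set: A3, A11, B8, B10, D3, D5, E12, F3, G12 (9 run).
Changed values: A3, A11, B8, B10, D3, D5, E12, F3, G12, H12.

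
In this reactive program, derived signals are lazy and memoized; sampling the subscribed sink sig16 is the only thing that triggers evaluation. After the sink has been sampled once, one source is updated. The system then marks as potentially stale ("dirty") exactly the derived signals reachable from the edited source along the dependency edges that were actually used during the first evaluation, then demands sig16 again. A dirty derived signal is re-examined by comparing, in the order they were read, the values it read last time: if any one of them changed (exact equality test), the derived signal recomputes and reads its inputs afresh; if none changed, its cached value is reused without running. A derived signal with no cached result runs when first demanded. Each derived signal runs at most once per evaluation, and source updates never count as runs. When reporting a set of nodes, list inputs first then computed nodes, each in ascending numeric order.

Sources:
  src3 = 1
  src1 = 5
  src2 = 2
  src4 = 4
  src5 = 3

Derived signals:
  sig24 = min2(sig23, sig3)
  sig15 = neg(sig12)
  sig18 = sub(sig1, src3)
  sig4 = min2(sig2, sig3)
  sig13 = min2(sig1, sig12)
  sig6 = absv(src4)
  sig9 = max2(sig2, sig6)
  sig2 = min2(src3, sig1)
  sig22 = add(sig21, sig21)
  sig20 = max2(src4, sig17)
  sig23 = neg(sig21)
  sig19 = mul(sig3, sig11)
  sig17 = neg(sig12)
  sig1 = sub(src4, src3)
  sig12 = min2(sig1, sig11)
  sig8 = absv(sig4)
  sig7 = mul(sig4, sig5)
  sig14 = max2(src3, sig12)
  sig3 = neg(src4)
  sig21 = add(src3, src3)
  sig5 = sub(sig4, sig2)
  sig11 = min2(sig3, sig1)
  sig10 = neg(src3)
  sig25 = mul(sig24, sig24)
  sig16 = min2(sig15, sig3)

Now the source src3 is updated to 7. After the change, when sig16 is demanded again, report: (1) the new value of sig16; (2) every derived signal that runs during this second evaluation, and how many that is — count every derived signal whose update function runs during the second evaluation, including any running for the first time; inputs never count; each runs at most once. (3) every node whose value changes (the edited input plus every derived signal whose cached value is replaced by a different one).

First demand of the output computes:
  sig1 = sub(4, 1) = 3
  sig3 = neg(4) = -4
  sig11 = min2(-4, 3) = -4
  sig12 = min2(3, -4) = -4
  sig15 = neg(-4) = 4
  sig16 = min2(4, -4) = -4

After the edit, cleaning proceeds:
  sig1: a read changed (src3 1->7) — executes, giving -3.
  sig11: a read changed (sig1 3->-3) — executes, giving -4 — identical to its old value.
  sig12: a read changed (sig1 3->-3) — executes, giving -4 — identical to its old value.
  sig15: dirty, but its reads are unchanged (sig12 unchanged); cached 4 stands.
  sig16: dirty, but its reads are unchanged (sig15 unchanged, sig3 unchanged); cached -4 stands.

Note where the cutoff bites: sig15 is checked, finds nothing changed, and keeps its cache.

Demanding sig16 again yields -4.
3 derived signals run: sig1, sig11, sig12.
The nodes whose values change: src3, sig1.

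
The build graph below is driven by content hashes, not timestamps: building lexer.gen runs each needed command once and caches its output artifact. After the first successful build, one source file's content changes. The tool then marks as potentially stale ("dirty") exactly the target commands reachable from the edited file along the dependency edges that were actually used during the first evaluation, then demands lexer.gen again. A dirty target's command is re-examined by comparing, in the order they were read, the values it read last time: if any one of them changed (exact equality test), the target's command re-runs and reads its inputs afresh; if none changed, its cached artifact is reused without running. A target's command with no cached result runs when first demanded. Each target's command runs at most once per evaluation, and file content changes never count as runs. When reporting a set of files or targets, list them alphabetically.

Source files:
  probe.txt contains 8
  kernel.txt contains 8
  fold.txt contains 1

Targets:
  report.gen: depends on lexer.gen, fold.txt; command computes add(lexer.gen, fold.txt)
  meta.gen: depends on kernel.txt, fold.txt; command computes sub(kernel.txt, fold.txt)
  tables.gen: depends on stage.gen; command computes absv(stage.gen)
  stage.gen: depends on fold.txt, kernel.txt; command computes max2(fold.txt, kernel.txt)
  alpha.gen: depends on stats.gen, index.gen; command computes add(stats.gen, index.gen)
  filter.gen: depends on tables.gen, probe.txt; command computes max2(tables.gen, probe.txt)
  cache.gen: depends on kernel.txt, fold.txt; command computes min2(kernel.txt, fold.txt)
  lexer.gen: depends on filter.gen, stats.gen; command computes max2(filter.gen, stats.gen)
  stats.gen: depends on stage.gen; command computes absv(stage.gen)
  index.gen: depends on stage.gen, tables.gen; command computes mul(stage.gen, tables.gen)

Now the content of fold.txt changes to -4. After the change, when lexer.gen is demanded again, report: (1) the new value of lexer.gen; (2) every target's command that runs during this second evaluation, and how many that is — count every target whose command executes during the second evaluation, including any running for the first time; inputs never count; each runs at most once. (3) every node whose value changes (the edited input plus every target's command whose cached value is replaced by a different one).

lexer.gen now evaluates to 8.
Run set: stage.gen (1 run).
Changed values: fold.txt.
The important point: stage.gen recomputes to an identical value, and the output ends up unchanged.

Initial pass — values computed on the first demand:
  stage.gen = max2(1, 8) = 8
  stats.gen = absv(8) = 8
  tables.gen = absv(8) = 8
  filter.gen = max2(8, 8) = 8
  lexer.gen = max2(8, 8) = 8

Second demand — change propagation:
  stage.gen: re-runs because fold.txt 1->-4; new result 8 (unchanged).
  stats.gen: re-examined; everything it read last time is the same (stage.gen unchanged) — cache 8 kept, no run.
  tables.gen: re-examined; everything it read last time is the same (stage.gen unchanged) — cache 8 kept, no run.
  filter.gen: re-examined; everything it read last time is the same (tables.gen unchanged, probe.txt unchanged) — cache 8 kept, no run.
  lexer.gen: re-examined; everything it read last time is the same (filter.gen unchanged, stats.gen unchanged) — cache 8 kept, no run.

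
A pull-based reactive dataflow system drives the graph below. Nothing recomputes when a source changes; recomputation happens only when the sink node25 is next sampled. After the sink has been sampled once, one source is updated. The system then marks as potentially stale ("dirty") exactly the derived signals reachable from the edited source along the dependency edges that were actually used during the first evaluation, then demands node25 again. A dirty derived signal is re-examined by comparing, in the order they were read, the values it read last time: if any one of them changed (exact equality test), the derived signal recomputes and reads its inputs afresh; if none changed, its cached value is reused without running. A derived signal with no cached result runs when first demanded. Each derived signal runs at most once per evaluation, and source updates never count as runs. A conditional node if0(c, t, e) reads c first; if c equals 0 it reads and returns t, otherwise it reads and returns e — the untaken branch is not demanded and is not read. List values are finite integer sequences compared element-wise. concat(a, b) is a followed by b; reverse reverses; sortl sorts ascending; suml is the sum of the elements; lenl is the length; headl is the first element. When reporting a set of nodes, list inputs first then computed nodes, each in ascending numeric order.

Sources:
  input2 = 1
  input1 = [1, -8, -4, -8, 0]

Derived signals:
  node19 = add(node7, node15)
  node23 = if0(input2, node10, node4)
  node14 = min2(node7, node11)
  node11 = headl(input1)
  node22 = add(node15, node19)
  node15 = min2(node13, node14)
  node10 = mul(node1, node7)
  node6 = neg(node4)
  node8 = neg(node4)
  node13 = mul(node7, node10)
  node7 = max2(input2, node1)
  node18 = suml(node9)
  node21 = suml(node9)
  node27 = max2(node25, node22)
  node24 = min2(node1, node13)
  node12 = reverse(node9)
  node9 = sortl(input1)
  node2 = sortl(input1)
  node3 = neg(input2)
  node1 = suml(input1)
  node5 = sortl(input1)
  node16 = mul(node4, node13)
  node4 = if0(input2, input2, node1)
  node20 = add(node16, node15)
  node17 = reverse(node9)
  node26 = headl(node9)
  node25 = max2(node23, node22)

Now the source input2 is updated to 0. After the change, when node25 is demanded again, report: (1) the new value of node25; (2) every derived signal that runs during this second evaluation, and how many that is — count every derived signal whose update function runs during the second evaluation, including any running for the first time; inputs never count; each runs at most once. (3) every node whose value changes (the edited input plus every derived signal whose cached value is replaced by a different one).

New value of node25: 0.
Derived signals that run: node7, node10, node13, node14, node15, node19, node22, node23, node25 — 9 in total.
Values that change: input2, node7, node10, node13, node14, node15, node19, node22, node23, node25.
Key observation: a condition flipped, so demand moved to the other branch — node4 is never re-examined.

First evaluation (everything demanded from the output):
  node1 = suml([1, -8, -4, -8, 0]) = -19
  node4 = if0(input2=1 -> else branch node1) = -19
  node7 = max2(1, -19) = 1
  node10 = mul(-19, 1) = -19
  node11 = headl([1, -8, -4, -8, 0]) = 1
  node13 = mul(1, -19) = -19
  node14 = min2(1, 1) = 1
  node15 = min2(-19, 1) = -19
  node19 = add(1, -19) = -18
  node22 = add(-19, -18) = -37
  node23 = if0(input2=1 -> else branch node4) = -19
  node25 = max2(-19, -37) = -19

Propagation after the edit:
  node4: marked dirty but never re-examined — demand shifted away from it.
  node7: runs — input2 1->0; result 0.
  node10: runs — node7 1->0; result 0.
  node13: runs — node7 1->0; node10 -19->0; result 0.
  node14: runs — node7 1->0; result 0.
  node15: runs — node13 -19->0; node14 1->0; result 0.
  node19: runs — node7 1->0; node15 -19->0; result 0.
  node22: runs — node15 -19->0; node19 -18->0; result 0.
  node23: runs — input2 1->0; result 0.
  node25: runs — node23 -19->0; node22 -37->0; result 0.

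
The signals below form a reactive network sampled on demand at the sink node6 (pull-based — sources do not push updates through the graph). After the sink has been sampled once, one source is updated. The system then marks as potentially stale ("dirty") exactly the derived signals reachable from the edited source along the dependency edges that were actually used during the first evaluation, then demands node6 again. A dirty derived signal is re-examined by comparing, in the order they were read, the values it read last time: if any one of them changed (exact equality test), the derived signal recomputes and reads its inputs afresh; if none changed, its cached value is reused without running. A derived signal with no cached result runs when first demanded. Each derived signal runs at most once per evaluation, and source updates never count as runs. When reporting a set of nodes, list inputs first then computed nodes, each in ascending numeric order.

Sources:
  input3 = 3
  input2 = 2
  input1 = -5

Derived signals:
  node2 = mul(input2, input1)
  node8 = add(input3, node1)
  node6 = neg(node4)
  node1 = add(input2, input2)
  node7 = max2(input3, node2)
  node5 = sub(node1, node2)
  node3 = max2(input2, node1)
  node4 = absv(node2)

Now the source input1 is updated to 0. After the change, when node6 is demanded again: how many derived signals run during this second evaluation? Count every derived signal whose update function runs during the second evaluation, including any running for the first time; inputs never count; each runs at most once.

Initial pass — values computed on the first demand:
  node2 = mul(2, -5) = -10
  node4 = absv(-10) = 10
  node6 = neg(10) = -10

Second demand — change propagation:
  node2: re-runs because input1 -5->0; new result 0.
  node4: re-runs because node2 -10->0; new result 0.
  node6: re-runs because node4 10->0; new result 0.

Run set: node2, node4, node6 (3 run).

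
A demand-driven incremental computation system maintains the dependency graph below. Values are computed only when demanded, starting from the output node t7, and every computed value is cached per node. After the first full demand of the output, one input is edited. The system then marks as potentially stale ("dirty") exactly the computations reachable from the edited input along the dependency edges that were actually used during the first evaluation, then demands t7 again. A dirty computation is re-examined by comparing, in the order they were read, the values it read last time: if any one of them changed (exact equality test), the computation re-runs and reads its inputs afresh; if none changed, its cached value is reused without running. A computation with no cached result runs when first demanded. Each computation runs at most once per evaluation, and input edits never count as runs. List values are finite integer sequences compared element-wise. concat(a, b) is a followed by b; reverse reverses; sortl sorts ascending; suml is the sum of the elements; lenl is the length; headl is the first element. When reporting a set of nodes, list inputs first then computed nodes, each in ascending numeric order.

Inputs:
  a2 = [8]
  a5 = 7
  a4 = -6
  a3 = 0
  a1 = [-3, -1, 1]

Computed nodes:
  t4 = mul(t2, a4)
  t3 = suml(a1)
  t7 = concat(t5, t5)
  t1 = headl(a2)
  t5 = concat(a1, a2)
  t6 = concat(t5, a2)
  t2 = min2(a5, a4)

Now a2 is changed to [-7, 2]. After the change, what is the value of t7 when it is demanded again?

First evaluation (everything demanded from the output):
  t5 = concat([-3, -1, 1], [8]) = [-3, -1, 1, 8]
  t7 = concat([-3, -1, 1, 8], [-3, -1, 1, 8]) = [-3, -1, 1, 8, -3, -1, 1, 8]

Propagation after the edit:
  t5: runs — a2 [8]->[-7, 2]; result [-3, -1, 1, -7, 2].
  t7: runs — t5 [-3, -1, 1, 8]->[-3, -1, 1, -7, 2]; t5 [-3, -1, 1, 8]->[-3, -1, 1, -7, 2]; result [-3, -1, 1, -7, 2, -3, -1, 1, -7, 2].

New value of t7: [-3, -1, 1, -7, 2, -3, -1, 1, -7, 2].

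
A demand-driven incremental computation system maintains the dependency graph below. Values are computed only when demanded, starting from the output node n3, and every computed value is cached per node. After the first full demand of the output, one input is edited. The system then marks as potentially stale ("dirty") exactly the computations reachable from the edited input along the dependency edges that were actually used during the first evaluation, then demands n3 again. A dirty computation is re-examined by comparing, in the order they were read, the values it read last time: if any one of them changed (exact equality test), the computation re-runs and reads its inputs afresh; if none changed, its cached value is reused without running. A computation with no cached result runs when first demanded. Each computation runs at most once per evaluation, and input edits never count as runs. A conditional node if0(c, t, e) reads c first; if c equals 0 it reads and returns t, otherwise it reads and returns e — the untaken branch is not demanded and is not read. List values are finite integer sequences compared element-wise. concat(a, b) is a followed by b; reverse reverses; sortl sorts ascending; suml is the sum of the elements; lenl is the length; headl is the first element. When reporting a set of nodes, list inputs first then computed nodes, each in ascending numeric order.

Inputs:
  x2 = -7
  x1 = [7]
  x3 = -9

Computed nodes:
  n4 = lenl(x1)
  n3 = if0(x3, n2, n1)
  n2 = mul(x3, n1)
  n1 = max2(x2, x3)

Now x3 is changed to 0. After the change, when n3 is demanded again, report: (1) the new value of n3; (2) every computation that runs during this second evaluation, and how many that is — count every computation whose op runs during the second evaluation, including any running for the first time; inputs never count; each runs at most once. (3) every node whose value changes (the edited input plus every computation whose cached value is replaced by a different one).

New value of n3: 0.
Computations that run: n1, n2, n3 — 3 in total.
Values that change: x3, n1, n3.
Key observation: a condition flipped, so demand reaches new nodes — n2 runs for the first time.

First evaluation (everything demanded from the output):
  n1 = max2(-7, -9) = -7
  n3 = if0(x3=-9 -> else branch n1) = -7

Propagation after the edit:
  n1: runs — x3 -9->0; result 0.
  n2: demanded for the first time — runs, produces 0.
  n3: runs — x3 -9->0; n1 -7->0; result 0.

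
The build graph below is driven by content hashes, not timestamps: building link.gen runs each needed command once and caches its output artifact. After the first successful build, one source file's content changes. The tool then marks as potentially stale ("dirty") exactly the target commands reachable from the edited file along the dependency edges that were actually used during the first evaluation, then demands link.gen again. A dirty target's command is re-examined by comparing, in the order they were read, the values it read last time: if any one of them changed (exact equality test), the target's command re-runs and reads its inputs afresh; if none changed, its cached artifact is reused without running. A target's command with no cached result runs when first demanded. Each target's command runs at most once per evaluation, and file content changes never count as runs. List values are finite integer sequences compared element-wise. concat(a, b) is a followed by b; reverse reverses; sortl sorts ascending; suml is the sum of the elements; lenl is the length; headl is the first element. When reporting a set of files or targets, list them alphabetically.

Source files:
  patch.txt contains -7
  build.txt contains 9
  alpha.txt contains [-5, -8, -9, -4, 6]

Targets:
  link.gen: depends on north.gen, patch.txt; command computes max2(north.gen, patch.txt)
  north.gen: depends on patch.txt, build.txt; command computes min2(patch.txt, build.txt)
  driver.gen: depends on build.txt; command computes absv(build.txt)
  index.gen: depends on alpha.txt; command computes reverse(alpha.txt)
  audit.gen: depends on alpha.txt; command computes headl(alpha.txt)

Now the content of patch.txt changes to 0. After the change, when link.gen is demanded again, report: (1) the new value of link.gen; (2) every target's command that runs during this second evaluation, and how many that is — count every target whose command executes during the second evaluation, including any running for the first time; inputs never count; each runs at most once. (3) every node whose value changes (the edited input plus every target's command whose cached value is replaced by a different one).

Initial pass — values computed on the first demand:
  north.gen = min2(-7, 9) = -7
  link.gen = max2(-7, -7) = -7

Second demand — change propagation:
  north.gen: re-runs because patch.txt -7->0; new result 0.
  link.gen: re-runs because north.gen -7->0; patch.txt -7->0; new result 0.

link.gen now evaluates to 0.
Run set: link.gen, north.gen (2 run).
Changed values: link.gen, north.gen, patch.txt.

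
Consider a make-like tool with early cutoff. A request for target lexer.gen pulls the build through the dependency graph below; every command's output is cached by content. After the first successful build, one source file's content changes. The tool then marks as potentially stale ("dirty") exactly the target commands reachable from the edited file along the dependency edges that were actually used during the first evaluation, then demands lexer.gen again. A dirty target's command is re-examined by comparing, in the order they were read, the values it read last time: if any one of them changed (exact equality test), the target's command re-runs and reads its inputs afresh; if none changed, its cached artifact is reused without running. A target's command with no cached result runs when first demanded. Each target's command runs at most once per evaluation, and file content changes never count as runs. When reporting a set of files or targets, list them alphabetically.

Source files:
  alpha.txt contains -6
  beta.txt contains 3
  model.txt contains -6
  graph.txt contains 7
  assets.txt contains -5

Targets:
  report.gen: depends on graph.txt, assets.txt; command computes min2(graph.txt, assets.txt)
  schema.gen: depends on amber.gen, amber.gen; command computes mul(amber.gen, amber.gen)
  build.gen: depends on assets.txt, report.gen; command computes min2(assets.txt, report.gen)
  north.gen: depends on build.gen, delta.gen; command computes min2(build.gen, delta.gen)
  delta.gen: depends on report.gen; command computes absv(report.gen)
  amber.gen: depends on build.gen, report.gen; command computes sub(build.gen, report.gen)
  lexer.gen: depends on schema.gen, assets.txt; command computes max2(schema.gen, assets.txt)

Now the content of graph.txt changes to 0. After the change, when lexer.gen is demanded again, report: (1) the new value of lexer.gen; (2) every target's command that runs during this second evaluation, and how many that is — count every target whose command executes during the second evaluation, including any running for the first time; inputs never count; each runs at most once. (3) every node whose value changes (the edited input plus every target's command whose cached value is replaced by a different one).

Demanding lexer.gen again yields 0.
1 target commands run: report.gen.
The nodes whose values change: graph.txt.
Note the absorption at report.gen: it re-runs yet its value is the same, leaving the output's value untouched.

First demand of the output computes:
  report.gen = min2(7, -5) = -5
  build.gen = min2(-5, -5) = -5
  amber.gen = sub(-5, -5) = 0
  schema.gen = mul(0, 0) = 0
  lexer.gen = max2(0, -5) = 0

After the edit, cleaning proceeds:
  report.gen: a read changed (graph.txt 7->0) — executes, giving -5 — identical to its old value.
  build.gen: dirty, but its reads are unchanged (assets.txt unchanged, report.gen unchanged); cached -5 stands.
  amber.gen: dirty, but its reads are unchanged (build.gen unchanged, report.gen unchanged); cached 0 stands.
  schema.gen: dirty, but its reads are unchanged (amber.gen unchanged, amber.gen unchanged); cached 0 stands.
  lexer.gen: dirty, but its reads are unchanged (schema.gen unchanged, assets.txt unchanged); cached 0 stands.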